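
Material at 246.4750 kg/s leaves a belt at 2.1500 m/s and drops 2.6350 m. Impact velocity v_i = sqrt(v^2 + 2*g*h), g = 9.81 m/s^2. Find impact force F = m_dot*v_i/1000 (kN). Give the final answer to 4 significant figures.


v_i = sqrt(2.1500^2 + 2*9.81*2.6350) = 7.50475 m/s
F = 246.4750 * 7.50475 / 1000
F = 1.850 kN


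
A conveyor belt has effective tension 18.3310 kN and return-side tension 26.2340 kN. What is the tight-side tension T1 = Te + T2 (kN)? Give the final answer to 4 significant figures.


T1 = Te + T2 = 18.3310 + 26.2340
T1 = 44.56 kN


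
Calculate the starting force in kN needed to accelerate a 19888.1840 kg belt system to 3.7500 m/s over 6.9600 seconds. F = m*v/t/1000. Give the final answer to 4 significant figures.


F = 19888.1840 * 3.7500 / 6.9600 / 1000
F = 10.72 kN


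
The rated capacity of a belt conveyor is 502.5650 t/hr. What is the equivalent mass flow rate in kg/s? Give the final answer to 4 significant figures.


m_dot = 502.5650 * 1000 / 3600
m_dot = 139.6 kg/s


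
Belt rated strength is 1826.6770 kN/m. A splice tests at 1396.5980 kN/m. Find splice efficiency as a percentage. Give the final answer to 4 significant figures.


Eff = 1396.5980 / 1826.6770 * 100
Eff = 76.46 %


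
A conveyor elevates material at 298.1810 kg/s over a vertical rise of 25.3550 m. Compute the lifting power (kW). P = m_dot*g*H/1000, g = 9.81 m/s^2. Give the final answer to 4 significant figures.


P = 298.1810 * 9.81 * 25.3550 / 1000
P = 74.17 kW


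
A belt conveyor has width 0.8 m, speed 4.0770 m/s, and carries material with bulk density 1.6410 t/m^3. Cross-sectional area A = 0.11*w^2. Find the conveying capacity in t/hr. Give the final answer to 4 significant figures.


A = 0.11 * 0.8^2 = 0.0704 m^2
C = 0.0704 * 4.0770 * 1.6410 * 3600
C = 1696 t/hr


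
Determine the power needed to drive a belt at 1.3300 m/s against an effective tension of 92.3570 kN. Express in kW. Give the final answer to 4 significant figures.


P = Te * v = 92.3570 * 1.3300
P = 122.8 kW


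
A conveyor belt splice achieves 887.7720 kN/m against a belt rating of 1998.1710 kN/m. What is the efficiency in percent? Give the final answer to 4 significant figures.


Eff = 887.7720 / 1998.1710 * 100
Eff = 44.43 %


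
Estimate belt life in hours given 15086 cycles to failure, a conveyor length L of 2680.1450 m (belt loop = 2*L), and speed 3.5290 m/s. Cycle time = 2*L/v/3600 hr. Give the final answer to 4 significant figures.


cycle_time = 2 * 2680.1450 / 3.5290 / 3600 = 0.421924 hr
life = 15086 * 0.421924 = 6365 hours


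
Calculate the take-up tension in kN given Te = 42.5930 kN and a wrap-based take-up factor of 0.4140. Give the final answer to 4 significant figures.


T_tu = 42.5930 * 0.4140
T_tu = 17.63 kN


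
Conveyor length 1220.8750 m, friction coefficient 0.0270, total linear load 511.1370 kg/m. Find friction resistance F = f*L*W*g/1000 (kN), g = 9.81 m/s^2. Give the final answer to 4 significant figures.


F = 0.0270 * 1220.8750 * 511.1370 * 9.81 / 1000
F = 165.3 kN


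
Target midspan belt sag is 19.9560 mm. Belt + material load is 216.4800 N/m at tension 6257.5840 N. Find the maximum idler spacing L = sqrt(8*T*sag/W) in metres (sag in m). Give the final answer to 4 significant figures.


sag = 19.9560/1000 = 0.019956 m
L = sqrt(8 * 6257.5840 * 0.019956 / 216.4800)
L = 2.148 m


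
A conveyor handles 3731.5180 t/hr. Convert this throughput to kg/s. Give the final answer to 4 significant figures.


m_dot = 3731.5180 * 1000 / 3600
m_dot = 1037 kg/s


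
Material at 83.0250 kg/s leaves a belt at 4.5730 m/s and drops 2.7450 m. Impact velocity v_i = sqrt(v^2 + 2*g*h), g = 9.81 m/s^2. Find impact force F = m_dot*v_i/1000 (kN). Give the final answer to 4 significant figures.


v_i = sqrt(4.5730^2 + 2*9.81*2.7450) = 8.64692 m/s
F = 83.0250 * 8.64692 / 1000
F = 0.7179 kN


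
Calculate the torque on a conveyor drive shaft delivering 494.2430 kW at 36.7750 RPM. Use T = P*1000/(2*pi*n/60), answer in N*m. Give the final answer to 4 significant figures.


omega = 2*pi*36.7750/60 = 3.85107 rad/s
T = 494.2430*1000 / 3.85107
T = 128300 N*m


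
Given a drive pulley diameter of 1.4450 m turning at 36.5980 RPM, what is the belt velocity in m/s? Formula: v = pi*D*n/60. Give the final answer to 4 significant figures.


v = pi * 1.4450 * 36.5980 / 60
v = 2.769 m/s


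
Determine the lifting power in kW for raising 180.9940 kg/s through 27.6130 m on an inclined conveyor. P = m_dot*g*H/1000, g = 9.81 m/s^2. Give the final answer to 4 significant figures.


P = 180.9940 * 9.81 * 27.6130 / 1000
P = 49.03 kW


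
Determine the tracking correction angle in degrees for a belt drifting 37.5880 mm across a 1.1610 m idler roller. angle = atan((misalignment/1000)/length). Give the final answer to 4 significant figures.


misalign_m = 37.5880 / 1000 = 0.037588 m
angle = atan(0.037588 / 1.1610)
angle = 1.854 deg


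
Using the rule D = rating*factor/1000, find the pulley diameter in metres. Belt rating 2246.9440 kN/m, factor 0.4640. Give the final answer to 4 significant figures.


D = 2246.9440 * 0.4640 / 1000
D = 1.043 m


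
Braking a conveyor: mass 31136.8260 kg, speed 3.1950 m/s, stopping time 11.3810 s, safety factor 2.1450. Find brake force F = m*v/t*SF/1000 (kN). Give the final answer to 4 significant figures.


F = 31136.8260 * 3.1950 / 11.3810 * 2.1450 / 1000
F = 18.75 kN


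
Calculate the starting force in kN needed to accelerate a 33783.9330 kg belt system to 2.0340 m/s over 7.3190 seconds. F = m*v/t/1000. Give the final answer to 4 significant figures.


F = 33783.9330 * 2.0340 / 7.3190 / 1000
F = 9.389 kN


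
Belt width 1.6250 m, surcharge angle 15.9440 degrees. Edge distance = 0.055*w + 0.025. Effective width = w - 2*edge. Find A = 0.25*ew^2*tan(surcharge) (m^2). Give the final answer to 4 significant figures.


edge = 0.055*1.6250 + 0.025 = 0.114375 m
ew = 1.6250 - 2*0.114375 = 1.39625 m
A = 0.25 * 1.39625^2 * tan(15.9440 deg)
A = 0.1392 m^2


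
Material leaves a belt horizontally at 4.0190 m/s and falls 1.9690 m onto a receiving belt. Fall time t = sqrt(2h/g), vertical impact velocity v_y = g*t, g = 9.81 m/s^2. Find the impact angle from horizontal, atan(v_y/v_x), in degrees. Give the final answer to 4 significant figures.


t = sqrt(2*1.9690/9.81) = 0.633583 s
v_y = 9.81 * 0.633583 = 6.21545 m/s
angle = atan(6.21545 / 4.0190) = 57.11 deg


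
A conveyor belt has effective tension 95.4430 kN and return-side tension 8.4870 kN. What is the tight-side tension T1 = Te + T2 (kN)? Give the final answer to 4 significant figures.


T1 = Te + T2 = 95.4430 + 8.4870
T1 = 103.9 kN


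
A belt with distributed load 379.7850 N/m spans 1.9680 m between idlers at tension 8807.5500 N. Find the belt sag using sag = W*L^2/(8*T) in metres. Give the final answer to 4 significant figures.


sag = 379.7850 * 1.9680^2 / (8 * 8807.5500)
sag = 0.02088 m


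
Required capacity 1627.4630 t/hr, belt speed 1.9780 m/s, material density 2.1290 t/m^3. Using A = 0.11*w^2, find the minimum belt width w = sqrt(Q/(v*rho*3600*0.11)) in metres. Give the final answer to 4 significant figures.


A_req = 1627.4630 / (1.9780 * 2.1290 * 3600) = 0.107351 m^2
w = sqrt(0.107351 / 0.11)
w = 0.9879 m


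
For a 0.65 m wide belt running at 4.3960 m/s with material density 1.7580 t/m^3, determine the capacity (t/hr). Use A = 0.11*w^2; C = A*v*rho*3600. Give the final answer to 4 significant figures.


A = 0.11 * 0.65^2 = 0.046475 m^2
C = 0.046475 * 4.3960 * 1.7580 * 3600
C = 1293 t/hr


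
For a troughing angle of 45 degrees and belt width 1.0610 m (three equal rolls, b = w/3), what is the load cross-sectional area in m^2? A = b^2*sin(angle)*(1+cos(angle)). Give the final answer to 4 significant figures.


b = 1.0610/3 = 0.353667 m
A = 0.353667^2 * sin(45 deg) * (1 + cos(45 deg))
A = 0.1510 m^2


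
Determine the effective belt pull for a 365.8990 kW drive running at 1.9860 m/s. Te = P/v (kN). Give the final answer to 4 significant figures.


Te = P / v = 365.8990 / 1.9860
Te = 184.2 kN


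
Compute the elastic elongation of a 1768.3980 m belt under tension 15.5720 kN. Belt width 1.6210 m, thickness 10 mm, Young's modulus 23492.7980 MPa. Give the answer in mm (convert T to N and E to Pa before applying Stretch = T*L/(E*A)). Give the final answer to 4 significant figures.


A = 1.6210 * 0.01 = 0.01621 m^2
Stretch = 15.5720*1000 * 1768.3980 / (23492.7980e6 * 0.01621) * 1000
Stretch = 72.31 mm


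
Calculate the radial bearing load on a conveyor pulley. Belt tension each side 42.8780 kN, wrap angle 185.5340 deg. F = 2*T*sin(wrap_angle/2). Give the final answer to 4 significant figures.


F = 2 * 42.8780 * sin(185.5340/2 deg)
F = 85.66 kN


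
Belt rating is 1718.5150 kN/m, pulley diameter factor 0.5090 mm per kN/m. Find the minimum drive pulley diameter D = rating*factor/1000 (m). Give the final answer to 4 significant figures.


D = 1718.5150 * 0.5090 / 1000
D = 0.8747 m


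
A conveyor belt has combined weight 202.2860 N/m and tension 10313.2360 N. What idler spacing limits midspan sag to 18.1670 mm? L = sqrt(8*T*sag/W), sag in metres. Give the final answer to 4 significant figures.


sag = 18.1670/1000 = 0.018167 m
L = sqrt(8 * 10313.2360 * 0.018167 / 202.2860)
L = 2.722 m


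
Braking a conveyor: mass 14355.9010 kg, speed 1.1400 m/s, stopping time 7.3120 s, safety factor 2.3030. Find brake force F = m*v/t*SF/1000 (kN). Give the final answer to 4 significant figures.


F = 14355.9010 * 1.1400 / 7.3120 * 2.3030 / 1000
F = 5.155 kN


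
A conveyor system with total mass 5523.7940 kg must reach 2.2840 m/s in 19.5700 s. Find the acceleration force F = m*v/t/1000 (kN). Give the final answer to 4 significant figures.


F = 5523.7940 * 2.2840 / 19.5700 / 1000
F = 0.6447 kN


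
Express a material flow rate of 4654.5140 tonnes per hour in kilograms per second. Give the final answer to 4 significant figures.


m_dot = 4654.5140 * 1000 / 3600
m_dot = 1293 kg/s


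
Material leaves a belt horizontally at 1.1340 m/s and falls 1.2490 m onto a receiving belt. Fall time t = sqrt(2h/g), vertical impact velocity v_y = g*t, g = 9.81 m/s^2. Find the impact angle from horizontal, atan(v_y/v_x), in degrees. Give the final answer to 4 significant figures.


t = sqrt(2*1.2490/9.81) = 0.504617 s
v_y = 9.81 * 0.504617 = 4.95029 m/s
angle = atan(4.95029 / 1.1340) = 77.10 deg


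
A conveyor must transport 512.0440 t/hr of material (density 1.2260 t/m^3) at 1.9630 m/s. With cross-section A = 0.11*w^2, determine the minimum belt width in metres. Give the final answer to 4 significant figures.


A_req = 512.0440 / (1.9630 * 1.2260 * 3600) = 0.0591009 m^2
w = sqrt(0.0591009 / 0.11)
w = 0.7330 m


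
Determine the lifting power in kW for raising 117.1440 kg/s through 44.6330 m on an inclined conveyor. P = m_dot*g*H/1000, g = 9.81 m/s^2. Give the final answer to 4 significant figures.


P = 117.1440 * 9.81 * 44.6330 / 1000
P = 51.29 kW


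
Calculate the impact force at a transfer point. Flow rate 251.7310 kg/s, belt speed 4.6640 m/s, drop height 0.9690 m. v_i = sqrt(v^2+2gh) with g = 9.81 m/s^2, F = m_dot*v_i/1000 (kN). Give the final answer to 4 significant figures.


v_i = sqrt(4.6640^2 + 2*9.81*0.9690) = 6.38472 m/s
F = 251.7310 * 6.38472 / 1000
F = 1.607 kN


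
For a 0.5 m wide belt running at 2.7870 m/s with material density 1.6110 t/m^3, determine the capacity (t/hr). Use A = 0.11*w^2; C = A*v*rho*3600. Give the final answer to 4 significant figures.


A = 0.11 * 0.5^2 = 0.0275 m^2
C = 0.0275 * 2.7870 * 1.6110 * 3600
C = 444.5 t/hr


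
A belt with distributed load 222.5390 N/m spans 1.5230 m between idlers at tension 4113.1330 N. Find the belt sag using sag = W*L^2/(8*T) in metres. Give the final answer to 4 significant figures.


sag = 222.5390 * 1.5230^2 / (8 * 4113.1330)
sag = 0.01569 m


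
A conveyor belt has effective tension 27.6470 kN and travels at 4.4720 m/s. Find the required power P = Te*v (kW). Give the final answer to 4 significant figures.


P = Te * v = 27.6470 * 4.4720
P = 123.6 kW


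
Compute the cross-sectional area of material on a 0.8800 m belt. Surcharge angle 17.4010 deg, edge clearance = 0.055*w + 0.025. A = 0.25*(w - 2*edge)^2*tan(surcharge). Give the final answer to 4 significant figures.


edge = 0.055*0.8800 + 0.025 = 0.0734 m
ew = 0.8800 - 2*0.0734 = 0.7332 m
A = 0.25 * 0.7332^2 * tan(17.4010 deg)
A = 0.04212 m^2


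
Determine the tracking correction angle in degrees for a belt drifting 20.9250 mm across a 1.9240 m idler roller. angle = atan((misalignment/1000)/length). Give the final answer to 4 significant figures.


misalign_m = 20.9250 / 1000 = 0.020925 m
angle = atan(0.020925 / 1.9240)
angle = 0.6231 deg


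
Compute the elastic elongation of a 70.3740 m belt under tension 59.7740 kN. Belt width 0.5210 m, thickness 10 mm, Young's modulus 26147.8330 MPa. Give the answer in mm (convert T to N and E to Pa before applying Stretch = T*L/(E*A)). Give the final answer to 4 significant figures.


A = 0.5210 * 0.01 = 0.00521 m^2
Stretch = 59.7740*1000 * 70.3740 / (26147.8330e6 * 0.00521) * 1000
Stretch = 30.88 mm


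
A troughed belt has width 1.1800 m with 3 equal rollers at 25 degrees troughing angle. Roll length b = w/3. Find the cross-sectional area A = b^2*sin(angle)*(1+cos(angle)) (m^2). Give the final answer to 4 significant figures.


b = 1.1800/3 = 0.393333 m
A = 0.393333^2 * sin(25 deg) * (1 + cos(25 deg))
A = 0.1246 m^2


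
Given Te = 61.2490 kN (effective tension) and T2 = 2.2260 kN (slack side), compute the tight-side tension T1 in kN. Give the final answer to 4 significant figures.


T1 = Te + T2 = 61.2490 + 2.2260
T1 = 63.48 kN


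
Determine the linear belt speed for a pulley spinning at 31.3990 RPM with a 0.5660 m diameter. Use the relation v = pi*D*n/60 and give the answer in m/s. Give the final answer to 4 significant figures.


v = pi * 0.5660 * 31.3990 / 60
v = 0.9305 m/s


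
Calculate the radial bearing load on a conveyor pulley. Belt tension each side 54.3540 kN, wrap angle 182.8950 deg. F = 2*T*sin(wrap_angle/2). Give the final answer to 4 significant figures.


F = 2 * 54.3540 * sin(182.8950/2 deg)
F = 108.7 kN


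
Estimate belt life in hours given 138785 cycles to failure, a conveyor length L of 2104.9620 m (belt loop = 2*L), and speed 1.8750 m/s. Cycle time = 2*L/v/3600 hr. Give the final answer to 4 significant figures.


cycle_time = 2 * 2104.9620 / 1.8750 / 3600 = 0.623692 hr
life = 138785 * 0.623692 = 86560 hours


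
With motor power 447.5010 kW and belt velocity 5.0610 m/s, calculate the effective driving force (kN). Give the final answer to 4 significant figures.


Te = P / v = 447.5010 / 5.0610
Te = 88.42 kN


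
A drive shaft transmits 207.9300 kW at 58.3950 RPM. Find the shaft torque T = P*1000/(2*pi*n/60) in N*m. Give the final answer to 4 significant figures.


omega = 2*pi*58.3950/60 = 6.11511 rad/s
T = 207.9300*1000 / 6.11511
T = 34000 N*m


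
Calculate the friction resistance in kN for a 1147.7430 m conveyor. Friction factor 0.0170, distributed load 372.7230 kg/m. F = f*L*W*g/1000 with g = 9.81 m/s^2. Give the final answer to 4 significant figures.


F = 0.0170 * 1147.7430 * 372.7230 * 9.81 / 1000
F = 71.34 kN


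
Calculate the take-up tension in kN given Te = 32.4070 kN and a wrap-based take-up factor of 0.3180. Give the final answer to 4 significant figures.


T_tu = 32.4070 * 0.3180
T_tu = 10.31 kN


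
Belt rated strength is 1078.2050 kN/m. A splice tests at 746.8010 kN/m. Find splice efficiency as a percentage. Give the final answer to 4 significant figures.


Eff = 746.8010 / 1078.2050 * 100
Eff = 69.26 %


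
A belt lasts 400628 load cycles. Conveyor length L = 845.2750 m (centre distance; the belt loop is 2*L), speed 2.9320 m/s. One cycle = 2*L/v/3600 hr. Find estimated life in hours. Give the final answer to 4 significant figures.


cycle_time = 2 * 845.2750 / 2.9320 / 3600 = 0.160163 hr
life = 400628 * 0.160163 = 64170 hours


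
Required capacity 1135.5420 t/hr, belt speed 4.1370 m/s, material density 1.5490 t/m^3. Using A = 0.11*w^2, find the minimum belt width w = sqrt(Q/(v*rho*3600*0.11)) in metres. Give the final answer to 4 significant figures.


A_req = 1135.5420 / (4.1370 * 1.5490 * 3600) = 0.0492225 m^2
w = sqrt(0.0492225 / 0.11)
w = 0.6689 m


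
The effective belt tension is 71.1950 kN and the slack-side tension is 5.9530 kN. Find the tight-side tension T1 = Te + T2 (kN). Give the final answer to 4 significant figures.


T1 = Te + T2 = 71.1950 + 5.9530
T1 = 77.15 kN


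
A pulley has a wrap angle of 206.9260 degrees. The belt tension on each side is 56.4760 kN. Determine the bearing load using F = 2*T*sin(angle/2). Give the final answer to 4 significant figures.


F = 2 * 56.4760 * sin(206.9260/2 deg)
F = 109.8 kN


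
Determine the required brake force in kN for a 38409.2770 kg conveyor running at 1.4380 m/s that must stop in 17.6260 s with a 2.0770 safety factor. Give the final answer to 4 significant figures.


F = 38409.2770 * 1.4380 / 17.6260 * 2.0770 / 1000
F = 6.508 kN


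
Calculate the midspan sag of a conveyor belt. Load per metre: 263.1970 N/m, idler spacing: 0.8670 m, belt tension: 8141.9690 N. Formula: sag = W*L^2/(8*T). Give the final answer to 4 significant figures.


sag = 263.1970 * 0.8670^2 / (8 * 8141.9690)
sag = 0.003037 m


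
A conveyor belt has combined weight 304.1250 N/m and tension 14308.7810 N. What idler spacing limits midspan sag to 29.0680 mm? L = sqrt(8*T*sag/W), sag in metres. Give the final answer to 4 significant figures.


sag = 29.0680/1000 = 0.029068 m
L = sqrt(8 * 14308.7810 * 0.029068 / 304.1250)
L = 3.308 m


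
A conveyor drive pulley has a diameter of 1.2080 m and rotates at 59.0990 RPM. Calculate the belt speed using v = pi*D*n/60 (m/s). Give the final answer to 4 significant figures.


v = pi * 1.2080 * 59.0990 / 60
v = 3.738 m/s


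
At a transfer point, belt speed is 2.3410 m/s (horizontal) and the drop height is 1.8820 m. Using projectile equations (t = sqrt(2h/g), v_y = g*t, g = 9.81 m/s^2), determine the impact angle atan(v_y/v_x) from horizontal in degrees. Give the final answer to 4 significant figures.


t = sqrt(2*1.8820/9.81) = 0.619427 s
v_y = 9.81 * 0.619427 = 6.07658 m/s
angle = atan(6.07658 / 2.3410) = 68.93 deg


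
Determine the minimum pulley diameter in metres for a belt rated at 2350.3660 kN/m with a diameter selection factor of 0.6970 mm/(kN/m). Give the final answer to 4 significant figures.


D = 2350.3660 * 0.6970 / 1000
D = 1.638 m


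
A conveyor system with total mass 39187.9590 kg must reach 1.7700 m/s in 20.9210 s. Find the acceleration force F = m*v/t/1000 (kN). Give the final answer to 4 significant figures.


F = 39187.9590 * 1.7700 / 20.9210 / 1000
F = 3.315 kN


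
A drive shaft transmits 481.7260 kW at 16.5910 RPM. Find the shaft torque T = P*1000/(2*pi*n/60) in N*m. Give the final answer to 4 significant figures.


omega = 2*pi*16.5910/60 = 1.73741 rad/s
T = 481.7260*1000 / 1.73741
T = 277300 N*m


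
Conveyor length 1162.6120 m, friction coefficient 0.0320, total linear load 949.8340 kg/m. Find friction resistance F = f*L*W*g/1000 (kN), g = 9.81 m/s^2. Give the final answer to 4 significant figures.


F = 0.0320 * 1162.6120 * 949.8340 * 9.81 / 1000
F = 346.7 kN


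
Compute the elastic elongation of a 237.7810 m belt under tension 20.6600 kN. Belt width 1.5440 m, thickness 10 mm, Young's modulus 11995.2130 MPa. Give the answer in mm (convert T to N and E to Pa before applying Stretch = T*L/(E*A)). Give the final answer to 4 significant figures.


A = 1.5440 * 0.01 = 0.01544 m^2
Stretch = 20.6600*1000 * 237.7810 / (11995.2130e6 * 0.01544) * 1000
Stretch = 26.52 mm


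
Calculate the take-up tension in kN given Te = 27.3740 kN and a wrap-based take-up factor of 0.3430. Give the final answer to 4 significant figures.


T_tu = 27.3740 * 0.3430
T_tu = 9.389 kN


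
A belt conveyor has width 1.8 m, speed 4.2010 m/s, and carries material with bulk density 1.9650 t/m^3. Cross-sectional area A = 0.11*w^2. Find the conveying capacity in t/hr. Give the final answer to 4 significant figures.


A = 0.11 * 1.8^2 = 0.3564 m^2
C = 0.3564 * 4.2010 * 1.9650 * 3600
C = 10590 t/hr


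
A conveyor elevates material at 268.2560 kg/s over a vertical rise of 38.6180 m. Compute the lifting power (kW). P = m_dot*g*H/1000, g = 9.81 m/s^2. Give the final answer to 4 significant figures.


P = 268.2560 * 9.81 * 38.6180 / 1000
P = 101.6 kW


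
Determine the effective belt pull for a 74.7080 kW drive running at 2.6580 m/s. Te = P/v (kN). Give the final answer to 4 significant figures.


Te = P / v = 74.7080 / 2.6580
Te = 28.11 kN


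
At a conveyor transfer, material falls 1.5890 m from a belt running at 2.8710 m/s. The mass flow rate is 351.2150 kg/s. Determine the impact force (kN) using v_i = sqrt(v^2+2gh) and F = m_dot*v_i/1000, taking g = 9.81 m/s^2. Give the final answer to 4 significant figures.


v_i = sqrt(2.8710^2 + 2*9.81*1.5890) = 6.27844 m/s
F = 351.2150 * 6.27844 / 1000
F = 2.205 kN


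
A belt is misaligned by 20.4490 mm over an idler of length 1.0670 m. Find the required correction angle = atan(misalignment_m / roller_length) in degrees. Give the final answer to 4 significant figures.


misalign_m = 20.4490 / 1000 = 0.020449 m
angle = atan(0.020449 / 1.0670)
angle = 1.098 deg


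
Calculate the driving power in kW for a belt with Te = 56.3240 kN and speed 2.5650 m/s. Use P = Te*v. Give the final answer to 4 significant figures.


P = Te * v = 56.3240 * 2.5650
P = 144.5 kW


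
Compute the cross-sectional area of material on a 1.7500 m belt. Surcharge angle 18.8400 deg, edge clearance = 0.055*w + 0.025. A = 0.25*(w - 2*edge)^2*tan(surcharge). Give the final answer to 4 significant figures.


edge = 0.055*1.7500 + 0.025 = 0.12125 m
ew = 1.7500 - 2*0.12125 = 1.5075 m
A = 0.25 * 1.5075^2 * tan(18.8400 deg)
A = 0.1939 m^2


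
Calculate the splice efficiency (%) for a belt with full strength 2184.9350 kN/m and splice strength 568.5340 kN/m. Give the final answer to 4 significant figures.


Eff = 568.5340 / 2184.9350 * 100
Eff = 26.02 %


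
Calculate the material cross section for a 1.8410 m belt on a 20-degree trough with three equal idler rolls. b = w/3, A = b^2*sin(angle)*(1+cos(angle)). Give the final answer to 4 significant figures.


b = 1.8410/3 = 0.613667 m
A = 0.613667^2 * sin(20 deg) * (1 + cos(20 deg))
A = 0.2498 m^2


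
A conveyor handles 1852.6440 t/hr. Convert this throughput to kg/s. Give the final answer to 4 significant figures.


m_dot = 1852.6440 * 1000 / 3600
m_dot = 514.6 kg/s


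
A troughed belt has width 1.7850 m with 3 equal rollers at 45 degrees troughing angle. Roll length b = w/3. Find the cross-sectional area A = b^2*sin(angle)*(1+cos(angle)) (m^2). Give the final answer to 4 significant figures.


b = 1.7850/3 = 0.595 m
A = 0.595^2 * sin(45 deg) * (1 + cos(45 deg))
A = 0.4273 m^2


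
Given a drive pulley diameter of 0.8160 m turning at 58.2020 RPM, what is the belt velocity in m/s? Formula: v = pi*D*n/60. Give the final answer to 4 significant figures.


v = pi * 0.8160 * 58.2020 / 60
v = 2.487 m/s


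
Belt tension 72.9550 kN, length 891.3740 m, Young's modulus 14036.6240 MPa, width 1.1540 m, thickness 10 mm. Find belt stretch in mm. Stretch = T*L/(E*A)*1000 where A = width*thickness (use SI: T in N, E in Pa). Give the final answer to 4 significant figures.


A = 1.1540 * 0.01 = 0.01154 m^2
Stretch = 72.9550*1000 * 891.3740 / (14036.6240e6 * 0.01154) * 1000
Stretch = 401.5 mm


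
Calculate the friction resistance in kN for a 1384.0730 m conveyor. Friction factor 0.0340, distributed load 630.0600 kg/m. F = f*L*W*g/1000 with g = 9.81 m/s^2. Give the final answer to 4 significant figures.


F = 0.0340 * 1384.0730 * 630.0600 * 9.81 / 1000
F = 290.9 kN


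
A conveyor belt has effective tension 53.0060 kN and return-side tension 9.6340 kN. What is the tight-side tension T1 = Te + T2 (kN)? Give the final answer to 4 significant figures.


T1 = Te + T2 = 53.0060 + 9.6340
T1 = 62.64 kN


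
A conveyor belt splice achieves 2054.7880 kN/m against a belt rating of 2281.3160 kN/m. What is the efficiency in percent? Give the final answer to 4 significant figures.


Eff = 2054.7880 / 2281.3160 * 100
Eff = 90.07 %


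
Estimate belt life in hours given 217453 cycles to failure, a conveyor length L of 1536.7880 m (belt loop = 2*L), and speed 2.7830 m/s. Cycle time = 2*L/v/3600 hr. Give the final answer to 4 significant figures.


cycle_time = 2 * 1536.7880 / 2.7830 / 3600 = 0.306781 hr
life = 217453 * 0.306781 = 66710 hours


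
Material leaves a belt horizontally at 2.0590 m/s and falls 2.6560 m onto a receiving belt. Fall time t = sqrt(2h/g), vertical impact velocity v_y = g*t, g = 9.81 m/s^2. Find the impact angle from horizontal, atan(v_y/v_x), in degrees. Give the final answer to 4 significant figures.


t = sqrt(2*2.6560/9.81) = 0.735859 s
v_y = 9.81 * 0.735859 = 7.21878 m/s
angle = atan(7.21878 / 2.0590) = 74.08 deg


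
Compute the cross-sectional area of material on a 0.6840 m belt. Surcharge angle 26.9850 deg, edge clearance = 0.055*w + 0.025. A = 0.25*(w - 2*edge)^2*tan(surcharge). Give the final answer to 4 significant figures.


edge = 0.055*0.6840 + 0.025 = 0.06262 m
ew = 0.6840 - 2*0.06262 = 0.55876 m
A = 0.25 * 0.55876^2 * tan(26.9850 deg)
A = 0.03974 m^2


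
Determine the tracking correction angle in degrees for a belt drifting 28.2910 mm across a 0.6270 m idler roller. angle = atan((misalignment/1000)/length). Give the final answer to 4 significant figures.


misalign_m = 28.2910 / 1000 = 0.028291 m
angle = atan(0.028291 / 0.6270)
angle = 2.584 deg


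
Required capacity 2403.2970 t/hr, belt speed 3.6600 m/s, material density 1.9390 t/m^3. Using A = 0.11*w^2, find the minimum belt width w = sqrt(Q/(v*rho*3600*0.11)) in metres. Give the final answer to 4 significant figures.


A_req = 2403.2970 / (3.6600 * 1.9390 * 3600) = 0.0940689 m^2
w = sqrt(0.0940689 / 0.11)
w = 0.9248 m


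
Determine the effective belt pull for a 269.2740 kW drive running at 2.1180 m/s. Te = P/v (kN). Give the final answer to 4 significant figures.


Te = P / v = 269.2740 / 2.1180
Te = 127.1 kN


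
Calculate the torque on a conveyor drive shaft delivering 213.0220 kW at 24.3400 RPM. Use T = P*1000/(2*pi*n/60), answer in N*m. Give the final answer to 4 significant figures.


omega = 2*pi*24.3400/60 = 2.54888 rad/s
T = 213.0220*1000 / 2.54888
T = 83570 N*m


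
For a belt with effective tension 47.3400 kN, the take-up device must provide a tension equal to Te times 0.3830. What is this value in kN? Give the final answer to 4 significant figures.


T_tu = 47.3400 * 0.3830
T_tu = 18.13 kN


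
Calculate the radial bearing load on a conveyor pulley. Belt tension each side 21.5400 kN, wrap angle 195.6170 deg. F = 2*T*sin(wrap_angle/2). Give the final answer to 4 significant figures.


F = 2 * 21.5400 * sin(195.6170/2 deg)
F = 42.68 kN


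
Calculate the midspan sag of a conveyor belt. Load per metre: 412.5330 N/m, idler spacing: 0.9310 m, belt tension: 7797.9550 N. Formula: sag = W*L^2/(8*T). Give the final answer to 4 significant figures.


sag = 412.5330 * 0.9310^2 / (8 * 7797.9550)
sag = 0.005732 m


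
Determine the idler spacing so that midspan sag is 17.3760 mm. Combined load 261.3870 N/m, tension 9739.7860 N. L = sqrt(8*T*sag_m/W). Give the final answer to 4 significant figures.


sag = 17.3760/1000 = 0.017376 m
L = sqrt(8 * 9739.7860 * 0.017376 / 261.3870)
L = 2.276 m


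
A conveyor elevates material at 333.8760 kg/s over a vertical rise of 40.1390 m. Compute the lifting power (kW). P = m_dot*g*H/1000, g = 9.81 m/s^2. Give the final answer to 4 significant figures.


P = 333.8760 * 9.81 * 40.1390 / 1000
P = 131.5 kW


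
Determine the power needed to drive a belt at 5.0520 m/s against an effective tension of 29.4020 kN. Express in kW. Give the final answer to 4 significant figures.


P = Te * v = 29.4020 * 5.0520
P = 148.5 kW


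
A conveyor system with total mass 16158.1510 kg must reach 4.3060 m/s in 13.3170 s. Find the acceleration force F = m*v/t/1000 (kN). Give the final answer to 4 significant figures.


F = 16158.1510 * 4.3060 / 13.3170 / 1000
F = 5.225 kN


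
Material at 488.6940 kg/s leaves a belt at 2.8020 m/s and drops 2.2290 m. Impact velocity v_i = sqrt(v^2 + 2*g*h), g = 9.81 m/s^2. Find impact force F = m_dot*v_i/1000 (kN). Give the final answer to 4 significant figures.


v_i = sqrt(2.8020^2 + 2*9.81*2.2290) = 7.18221 m/s
F = 488.6940 * 7.18221 / 1000
F = 3.510 kN


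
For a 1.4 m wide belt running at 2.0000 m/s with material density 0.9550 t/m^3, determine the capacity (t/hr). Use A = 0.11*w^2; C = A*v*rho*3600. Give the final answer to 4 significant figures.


A = 0.11 * 1.4^2 = 0.2156 m^2
C = 0.2156 * 2.0000 * 0.9550 * 3600
C = 1482 t/hr


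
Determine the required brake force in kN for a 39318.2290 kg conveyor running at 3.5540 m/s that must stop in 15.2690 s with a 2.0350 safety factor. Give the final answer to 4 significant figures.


F = 39318.2290 * 3.5540 / 15.2690 * 2.0350 / 1000
F = 18.62 kN


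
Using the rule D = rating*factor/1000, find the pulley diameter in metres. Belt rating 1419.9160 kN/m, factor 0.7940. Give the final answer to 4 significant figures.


D = 1419.9160 * 0.7940 / 1000
D = 1.127 m


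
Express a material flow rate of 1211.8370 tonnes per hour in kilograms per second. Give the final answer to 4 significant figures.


m_dot = 1211.8370 * 1000 / 3600
m_dot = 336.6 kg/s


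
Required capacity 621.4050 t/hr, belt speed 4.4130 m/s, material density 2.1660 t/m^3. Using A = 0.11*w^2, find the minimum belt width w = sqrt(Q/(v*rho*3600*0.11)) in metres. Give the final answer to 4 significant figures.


A_req = 621.4050 / (4.4130 * 2.1660 * 3600) = 0.0180584 m^2
w = sqrt(0.0180584 / 0.11)
w = 0.4052 m


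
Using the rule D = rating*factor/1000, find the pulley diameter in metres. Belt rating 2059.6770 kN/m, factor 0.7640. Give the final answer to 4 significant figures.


D = 2059.6770 * 0.7640 / 1000
D = 1.574 m


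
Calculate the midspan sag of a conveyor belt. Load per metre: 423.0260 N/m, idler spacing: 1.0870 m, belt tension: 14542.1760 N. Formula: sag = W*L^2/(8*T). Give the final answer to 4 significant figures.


sag = 423.0260 * 1.0870^2 / (8 * 14542.1760)
sag = 0.004296 m


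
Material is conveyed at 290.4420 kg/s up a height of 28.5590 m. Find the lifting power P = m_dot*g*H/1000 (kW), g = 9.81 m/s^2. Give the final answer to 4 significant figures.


P = 290.4420 * 9.81 * 28.5590 / 1000
P = 81.37 kW


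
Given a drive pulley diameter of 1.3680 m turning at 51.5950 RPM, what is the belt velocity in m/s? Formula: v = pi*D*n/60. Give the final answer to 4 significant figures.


v = pi * 1.3680 * 51.5950 / 60
v = 3.696 m/s


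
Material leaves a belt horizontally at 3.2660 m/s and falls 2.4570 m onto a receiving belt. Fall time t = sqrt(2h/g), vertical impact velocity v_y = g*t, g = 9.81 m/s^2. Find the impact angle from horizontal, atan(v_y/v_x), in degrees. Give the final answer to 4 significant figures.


t = sqrt(2*2.4570/9.81) = 0.707755 s
v_y = 9.81 * 0.707755 = 6.94308 m/s
angle = atan(6.94308 / 3.2660) = 64.81 deg


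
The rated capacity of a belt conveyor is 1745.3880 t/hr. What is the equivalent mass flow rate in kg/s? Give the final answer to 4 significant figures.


m_dot = 1745.3880 * 1000 / 3600
m_dot = 484.8 kg/s


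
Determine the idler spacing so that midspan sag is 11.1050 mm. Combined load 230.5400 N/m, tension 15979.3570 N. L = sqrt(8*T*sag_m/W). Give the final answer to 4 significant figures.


sag = 11.1050/1000 = 0.011105 m
L = sqrt(8 * 15979.3570 * 0.011105 / 230.5400)
L = 2.481 m


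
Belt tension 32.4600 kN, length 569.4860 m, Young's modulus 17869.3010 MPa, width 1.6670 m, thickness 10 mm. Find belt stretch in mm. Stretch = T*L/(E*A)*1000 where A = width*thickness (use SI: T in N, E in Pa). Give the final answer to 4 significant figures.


A = 1.6670 * 0.01 = 0.01667 m^2
Stretch = 32.4600*1000 * 569.4860 / (17869.3010e6 * 0.01667) * 1000
Stretch = 62.06 mm


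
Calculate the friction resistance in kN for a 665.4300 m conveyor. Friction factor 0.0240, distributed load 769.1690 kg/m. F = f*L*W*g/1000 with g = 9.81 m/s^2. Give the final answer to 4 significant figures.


F = 0.0240 * 665.4300 * 769.1690 * 9.81 / 1000
F = 120.5 kN


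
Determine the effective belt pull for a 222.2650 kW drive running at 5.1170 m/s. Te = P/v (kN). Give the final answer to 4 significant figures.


Te = P / v = 222.2650 / 5.1170
Te = 43.44 kN


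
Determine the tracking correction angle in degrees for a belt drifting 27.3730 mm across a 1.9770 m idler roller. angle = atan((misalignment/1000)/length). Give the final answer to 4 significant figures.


misalign_m = 27.3730 / 1000 = 0.027373 m
angle = atan(0.027373 / 1.9770)
angle = 0.7933 deg


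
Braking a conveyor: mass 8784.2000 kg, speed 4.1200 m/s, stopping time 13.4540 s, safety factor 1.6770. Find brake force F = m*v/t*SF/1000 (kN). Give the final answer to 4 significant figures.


F = 8784.2000 * 4.1200 / 13.4540 * 1.6770 / 1000
F = 4.511 kN


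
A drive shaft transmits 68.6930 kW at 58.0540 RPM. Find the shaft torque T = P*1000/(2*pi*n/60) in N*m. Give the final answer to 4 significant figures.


omega = 2*pi*58.0540/60 = 6.0794 rad/s
T = 68.6930*1000 / 6.0794
T = 11300 N*m


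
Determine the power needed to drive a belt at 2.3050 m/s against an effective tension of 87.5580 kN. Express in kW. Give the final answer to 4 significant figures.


P = Te * v = 87.5580 * 2.3050
P = 201.8 kW


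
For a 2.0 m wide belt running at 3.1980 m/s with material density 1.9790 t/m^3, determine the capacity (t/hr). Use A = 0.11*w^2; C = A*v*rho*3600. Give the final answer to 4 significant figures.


A = 0.11 * 2.0^2 = 0.44 m^2
C = 0.44 * 3.1980 * 1.9790 * 3600
C = 10020 t/hr


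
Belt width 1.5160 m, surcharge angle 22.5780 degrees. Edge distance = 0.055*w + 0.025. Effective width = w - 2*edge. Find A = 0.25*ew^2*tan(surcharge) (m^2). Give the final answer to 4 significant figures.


edge = 0.055*1.5160 + 0.025 = 0.10838 m
ew = 1.5160 - 2*0.10838 = 1.29924 m
A = 0.25 * 1.29924^2 * tan(22.5780 deg)
A = 0.1755 m^2


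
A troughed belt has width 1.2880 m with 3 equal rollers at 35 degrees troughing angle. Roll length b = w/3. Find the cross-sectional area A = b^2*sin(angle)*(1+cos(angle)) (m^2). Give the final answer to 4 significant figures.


b = 1.2880/3 = 0.429333 m
A = 0.429333^2 * sin(35 deg) * (1 + cos(35 deg))
A = 0.1923 m^2


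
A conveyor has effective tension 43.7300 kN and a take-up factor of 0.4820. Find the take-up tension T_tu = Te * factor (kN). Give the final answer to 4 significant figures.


T_tu = 43.7300 * 0.4820
T_tu = 21.08 kN


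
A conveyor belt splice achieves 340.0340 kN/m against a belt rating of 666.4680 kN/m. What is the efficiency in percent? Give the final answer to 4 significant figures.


Eff = 340.0340 / 666.4680 * 100
Eff = 51.02 %


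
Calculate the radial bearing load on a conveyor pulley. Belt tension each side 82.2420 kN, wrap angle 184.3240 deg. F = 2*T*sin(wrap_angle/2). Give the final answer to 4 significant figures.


F = 2 * 82.2420 * sin(184.3240/2 deg)
F = 164.4 kN


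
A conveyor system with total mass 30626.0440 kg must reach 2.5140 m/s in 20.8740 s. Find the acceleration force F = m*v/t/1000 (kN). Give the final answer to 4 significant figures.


F = 30626.0440 * 2.5140 / 20.8740 / 1000
F = 3.689 kN


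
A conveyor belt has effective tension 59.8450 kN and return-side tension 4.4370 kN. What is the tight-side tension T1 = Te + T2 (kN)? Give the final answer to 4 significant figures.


T1 = Te + T2 = 59.8450 + 4.4370
T1 = 64.28 kN


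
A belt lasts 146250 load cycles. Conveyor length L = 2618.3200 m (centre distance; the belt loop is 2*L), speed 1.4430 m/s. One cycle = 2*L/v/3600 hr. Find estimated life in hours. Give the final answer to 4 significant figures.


cycle_time = 2 * 2618.3200 / 1.4430 / 3600 = 1.00805 hr
life = 146250 * 1.00805 = 147400 hours


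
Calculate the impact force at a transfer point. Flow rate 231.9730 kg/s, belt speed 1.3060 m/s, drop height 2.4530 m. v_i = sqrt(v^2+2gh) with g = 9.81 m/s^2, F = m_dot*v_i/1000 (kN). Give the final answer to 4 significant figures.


v_i = sqrt(1.3060^2 + 2*9.81*2.4530) = 7.05928 m/s
F = 231.9730 * 7.05928 / 1000
F = 1.638 kN


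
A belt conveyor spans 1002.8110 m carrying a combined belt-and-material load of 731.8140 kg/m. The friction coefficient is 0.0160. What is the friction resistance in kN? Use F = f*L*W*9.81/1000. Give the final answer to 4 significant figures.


F = 0.0160 * 1002.8110 * 731.8140 * 9.81 / 1000
F = 115.2 kN


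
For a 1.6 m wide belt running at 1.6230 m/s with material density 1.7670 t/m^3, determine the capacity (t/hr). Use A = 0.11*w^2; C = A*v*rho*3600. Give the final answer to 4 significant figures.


A = 0.11 * 1.6^2 = 0.2816 m^2
C = 0.2816 * 1.6230 * 1.7670 * 3600
C = 2907 t/hr


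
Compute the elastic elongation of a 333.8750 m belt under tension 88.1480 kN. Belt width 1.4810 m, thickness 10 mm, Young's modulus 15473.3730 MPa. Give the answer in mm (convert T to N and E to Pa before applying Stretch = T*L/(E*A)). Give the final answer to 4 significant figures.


A = 1.4810 * 0.01 = 0.01481 m^2
Stretch = 88.1480*1000 * 333.8750 / (15473.3730e6 * 0.01481) * 1000
Stretch = 128.4 mm


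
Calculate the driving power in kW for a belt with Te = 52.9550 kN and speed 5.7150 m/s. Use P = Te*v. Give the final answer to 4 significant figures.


P = Te * v = 52.9550 * 5.7150
P = 302.6 kW


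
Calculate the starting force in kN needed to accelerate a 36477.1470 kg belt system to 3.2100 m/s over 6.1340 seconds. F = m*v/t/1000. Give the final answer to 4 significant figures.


F = 36477.1470 * 3.2100 / 6.1340 / 1000
F = 19.09 kN


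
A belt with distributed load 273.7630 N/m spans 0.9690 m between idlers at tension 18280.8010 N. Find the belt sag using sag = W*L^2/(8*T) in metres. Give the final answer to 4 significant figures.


sag = 273.7630 * 0.9690^2 / (8 * 18280.8010)
sag = 0.001758 m


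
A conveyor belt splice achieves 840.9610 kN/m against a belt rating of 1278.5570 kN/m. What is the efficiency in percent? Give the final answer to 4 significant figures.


Eff = 840.9610 / 1278.5570 * 100
Eff = 65.77 %


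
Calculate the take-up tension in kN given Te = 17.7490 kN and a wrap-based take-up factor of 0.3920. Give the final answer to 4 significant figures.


T_tu = 17.7490 * 0.3920
T_tu = 6.958 kN


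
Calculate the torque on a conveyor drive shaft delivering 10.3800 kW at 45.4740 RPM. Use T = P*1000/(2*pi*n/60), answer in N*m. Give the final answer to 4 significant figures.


omega = 2*pi*45.4740/60 = 4.76203 rad/s
T = 10.3800*1000 / 4.76203
T = 2180 N*m


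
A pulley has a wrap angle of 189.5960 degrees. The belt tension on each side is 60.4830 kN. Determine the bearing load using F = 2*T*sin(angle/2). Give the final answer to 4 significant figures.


F = 2 * 60.4830 * sin(189.5960/2 deg)
F = 120.5 kN


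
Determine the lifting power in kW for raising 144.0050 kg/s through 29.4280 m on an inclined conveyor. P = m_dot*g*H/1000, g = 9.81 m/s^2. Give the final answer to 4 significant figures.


P = 144.0050 * 9.81 * 29.4280 / 1000
P = 41.57 kW


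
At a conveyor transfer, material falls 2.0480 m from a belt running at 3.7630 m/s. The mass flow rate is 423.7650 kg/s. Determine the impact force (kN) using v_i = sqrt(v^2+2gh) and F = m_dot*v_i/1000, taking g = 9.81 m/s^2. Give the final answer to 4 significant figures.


v_i = sqrt(3.7630^2 + 2*9.81*2.0480) = 7.3717 m/s
F = 423.7650 * 7.3717 / 1000
F = 3.124 kN
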